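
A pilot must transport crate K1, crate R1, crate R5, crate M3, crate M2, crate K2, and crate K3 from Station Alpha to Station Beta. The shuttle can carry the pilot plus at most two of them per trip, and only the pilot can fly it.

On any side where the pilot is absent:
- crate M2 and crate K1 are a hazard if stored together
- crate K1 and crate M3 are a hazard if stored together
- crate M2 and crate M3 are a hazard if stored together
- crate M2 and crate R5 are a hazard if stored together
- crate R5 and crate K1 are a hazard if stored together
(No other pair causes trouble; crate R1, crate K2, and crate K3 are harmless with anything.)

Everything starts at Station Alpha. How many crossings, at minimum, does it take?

11

Counting alone: the pilot can take at most 2 across per trip to Station Beta, so moving all 7 needs at least 4 loaded trips out, with a return between consecutive ones — at least 7 crossings.
The safety rule pushes this higher. Following every safe sequence of crossings, the most of the 7 that can be at Station Beta as the shuttle arrives there on crossings 7, 9 is 5, 6 respectively — never all 7.
So no plan with fewer than 11 crossings exists, and this one achieves 11:
1. Pilot goes to Station Beta with crate K1 and crate M2.
2. Pilot goes back to Station Alpha with crate K1.
3. Pilot goes to Station Beta with crate K1 and crate R1.
4. Pilot goes back to Station Alpha with crate K1.
5. Pilot goes to Station Beta with crate K1 and crate K2.
6. Pilot goes back to Station Alpha with crate K1.
7. Pilot goes to Station Beta with crate K1 and crate K3.
8. Pilot goes back to Station Alpha with crate K1.
9. Pilot goes to Station Beta with crate M3 and crate R5.
10. Pilot goes back to Station Alpha with crate M2.
11. Pilot goes to Station Beta with crate K1 and crate M2.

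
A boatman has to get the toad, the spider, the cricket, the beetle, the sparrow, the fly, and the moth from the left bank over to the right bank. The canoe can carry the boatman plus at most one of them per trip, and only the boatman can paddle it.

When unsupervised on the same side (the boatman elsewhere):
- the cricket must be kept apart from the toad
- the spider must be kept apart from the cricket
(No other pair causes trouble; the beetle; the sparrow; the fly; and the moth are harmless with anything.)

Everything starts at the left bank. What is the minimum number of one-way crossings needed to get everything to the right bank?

Counting alone: the boatman can take at most 1 across per trip to the right bank, so moving all 7 needs at least 7 loaded trips out, with a return between consecutive ones — at least 13 crossings.
The safety rule pushes this higher. Following every safe sequence of crossings, the most of the 7 that can be at the right bank as the canoe arrives there on crossing 13 is 6 — never all 7.
So no plan with fewer than 15 crossings exists, and this one achieves 15:
1. Boatman goes to the right bank with the cricket.  [the left bank: the beetle, the fly, the moth, the sparrow, the spider, the toad | the right bank: the cricket]
2. Boatman goes back to the left bank alone.  [the left bank: the beetle, the fly, the moth, the sparrow, the spider, the toad | the right bank: the cricket]
3. Boatman goes to the right bank with the toad.  [the left bank: the beetle, the fly, the moth, the sparrow, the spider | the right bank: the cricket, the toad]
4. Boatman goes back to the left bank with the cricket.  [the left bank: the beetle, the cricket, the fly, the moth, the sparrow, the spider | the right bank: the toad]
5. Boatman goes to the right bank with the spider.  [the left bank: the beetle, the cricket, the fly, the moth, the sparrow | the right bank: the spider, the toad]
6. Boatman goes back to the left bank alone.  [the left bank: the beetle, the cricket, the fly, the moth, the sparrow | the right bank: the spider, the toad]
7. Boatman goes to the right bank with the beetle.  [the left bank: the cricket, the fly, the moth, the sparrow | the right bank: the beetle, the spider, the toad]
8. Boatman goes back to the left bank alone.  [the left bank: the cricket, the fly, the moth, the sparrow | the right bank: the beetle, the spider, the toad]
9. Boatman goes to the right bank with the sparrow.  [the left bank: the cricket, the fly, the moth | the right bank: the beetle, the sparrow, the spider, the toad]
10. Boatman goes back to the left bank alone.  [the left bank: the cricket, the fly, the moth | the right bank: the beetle, the sparrow, the spider, the toad]
11. Boatman goes to the right bank with the fly.  [the left bank: the cricket, the moth | the right bank: the beetle, the fly, the sparrow, the spider, the toad]
12. Boatman goes back to the left bank alone.  [the left bank: the cricket, the moth | the right bank: the beetle, the fly, the sparrow, the spider, the toad]
13. Boatman goes to the right bank with the moth.  [the left bank: the cricket | the right bank: the beetle, the fly, the moth, the sparrow, the spider, the toad]
14. Boatman goes back to the left bank alone.  [the left bank: the cricket | the right bank: the beetle, the fly, the moth, the sparrow, the spider, the toad]
15. Boatman goes to the right bank with the cricket.  [the left bank: — | the right bank: the beetle, the cricket, the fly, the moth, the sparrow, the spider, the toad]

15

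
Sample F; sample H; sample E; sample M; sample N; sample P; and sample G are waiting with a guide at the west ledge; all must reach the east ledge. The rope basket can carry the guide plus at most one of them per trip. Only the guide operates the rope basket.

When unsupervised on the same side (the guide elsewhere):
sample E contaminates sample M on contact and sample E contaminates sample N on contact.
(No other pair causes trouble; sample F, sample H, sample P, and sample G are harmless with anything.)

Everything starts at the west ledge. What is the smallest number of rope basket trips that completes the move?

Counting alone: the guide can take at most 1 across per trip to the east ledge, so moving all 7 needs at least 7 loaded trips out, with a return between consecutive ones — at least 13 crossings.
The safety rule pushes this higher. Following every safe sequence of crossings, the most of the 7 that can be at the east ledge as the rope basket arrives there on crossing 13 is 6 — never all 7.
So no plan with fewer than 15 crossings exists, and this one achieves 15:
1. Guide goes to the east ledge with sample E.
2. Guide goes back to the west ledge alone.
3. Guide goes to the east ledge with sample F.
4. Guide goes back to the west ledge alone.
5. Guide goes to the east ledge with sample H.
6. Guide goes back to the west ledge alone.
7. Guide goes to the east ledge with sample M.
8. Guide goes back to the west ledge with sample E.
9. Guide goes to the east ledge with sample N.
10. Guide goes back to the west ledge alone.
11. Guide goes to the east ledge with sample P.
12. Guide goes back to the west ledge alone.
13. Guide goes to the east ledge with sample G.
14. Guide goes back to the west ledge alone.
15. Guide goes to the east ledge with sample E.

15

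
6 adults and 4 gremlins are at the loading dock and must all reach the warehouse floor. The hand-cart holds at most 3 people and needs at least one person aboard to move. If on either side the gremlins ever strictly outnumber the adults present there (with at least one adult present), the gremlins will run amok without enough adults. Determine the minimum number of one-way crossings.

Counting alone: each trip to the warehouse floor takes at most 3 across and each return brings at least 1 back, so after t trips out (and t−1 returns) at most 3t − (t−1) of the 10 are across; that first reaches 10 at t = 5, so at least 9 crossings are needed.
The plan below uses exactly 9 crossings, so it is optimal:
1. 2 gremlins → the warehouse floor.  (the loading dock: 6A 2G; the warehouse floor: 0A 2G)
2. 1 gremlin ← the loading dock.  (the loading dock: 6A 3G; the warehouse floor: 0A 1G)
3. 3 gremlins → the warehouse floor.  (the loading dock: 6A 0G; the warehouse floor: 0A 4G)
4. 1 gremlin ← the loading dock.  (the loading dock: 6A 1G; the warehouse floor: 0A 3G)
5. 3 adults → the warehouse floor.  (the loading dock: 3A 1G; the warehouse floor: 3A 3G)
6. 1 gremlin ← the loading dock.  (the loading dock: 3A 2G; the warehouse floor: 3A 2G)
7. 1 adult and 2 gremlins → the warehouse floor.  (the loading dock: 2A 0G; the warehouse floor: 4A 4G)
8. 1 gremlin ← the loading dock.  (the loading dock: 2A 1G; the warehouse floor: 4A 3G)
9. 2 adults and 1 gremlin → the warehouse floor.  (the loading dock: 0A 0G; the warehouse floor: 6A 4G)

9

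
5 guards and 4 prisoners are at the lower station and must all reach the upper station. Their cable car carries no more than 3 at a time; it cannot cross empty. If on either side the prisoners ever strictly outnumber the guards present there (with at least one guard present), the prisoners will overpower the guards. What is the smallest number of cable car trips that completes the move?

Counting alone: each trip to the upper station takes at most 3 across and each return brings at least 1 back, so after t trips out (and t−1 returns) at most 3t − (t−1) of the 9 are across; that first reaches 9 at t = 4, so at least 7 crossings are needed.
The plan below uses exactly 7 crossings, so it is optimal:
1. 3 prisoners → the upper station.  (the lower station: 5G 1P; the upper station: 0G 3P)
2. 1 prisoner ← the lower station.  (the lower station: 5G 2P; the upper station: 0G 2P)
3. 3 guards → the upper station.  (the lower station: 2G 2P; the upper station: 3G 2P)
4. 1 guard ← the lower station.  (the lower station: 3G 2P; the upper station: 2G 2P)
5. 2 guards and 1 prisoner → the upper station.  (the lower station: 1G 1P; the upper station: 4G 3P)
6. 1 guard ← the lower station.  (the lower station: 2G 1P; the upper station: 3G 3P)
7. 2 guards and 1 prisoner → the upper station.  (the lower station: 0G 0P; the upper station: 5G 4P)

7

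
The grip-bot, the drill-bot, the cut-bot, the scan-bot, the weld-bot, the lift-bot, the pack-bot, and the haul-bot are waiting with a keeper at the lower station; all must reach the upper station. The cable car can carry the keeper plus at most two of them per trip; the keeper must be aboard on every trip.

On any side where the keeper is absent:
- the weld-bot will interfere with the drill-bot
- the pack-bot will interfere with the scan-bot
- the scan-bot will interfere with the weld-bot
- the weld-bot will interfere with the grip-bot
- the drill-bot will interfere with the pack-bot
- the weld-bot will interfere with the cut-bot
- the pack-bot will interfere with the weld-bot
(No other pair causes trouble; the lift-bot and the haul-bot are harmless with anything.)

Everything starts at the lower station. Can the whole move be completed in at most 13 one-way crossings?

Yes — this plan uses 13 crossings (≤ 13):
1. Keeper goes to the upper station with the pack-bot and the weld-bot.  [the lower station: the cut-bot, the drill-bot, the grip-bot, the haul-bot, the lift-bot, the scan-bot | the upper station: the pack-bot, the weld-bot]
2. Keeper goes back to the lower station with the weld-bot.  [the lower station: the cut-bot, the drill-bot, the grip-bot, the haul-bot, the lift-bot, the scan-bot, the weld-bot | the upper station: the pack-bot]
3. Keeper goes to the upper station with the grip-bot and the weld-bot.  [the lower station: the cut-bot, the drill-bot, the haul-bot, the lift-bot, the scan-bot | the upper station: the grip-bot, the pack-bot, the weld-bot]
4. Keeper goes back to the lower station with the weld-bot.  [the lower station: the cut-bot, the drill-bot, the haul-bot, the lift-bot, the scan-bot, the weld-bot | the upper station: the grip-bot, the pack-bot]
5. Keeper goes to the upper station with the cut-bot and the weld-bot.  [the lower station: the drill-bot, the haul-bot, the lift-bot, the scan-bot | the upper station: the cut-bot, the grip-bot, the pack-bot, the weld-bot]
6. Keeper goes back to the lower station with the weld-bot.  [the lower station: the drill-bot, the haul-bot, the lift-bot, the scan-bot, the weld-bot | the upper station: the cut-bot, the grip-bot, the pack-bot]
7. Keeper goes to the upper station with the drill-bot and the scan-bot.  [the lower station: the haul-bot, the lift-bot, the weld-bot | the upper station: the cut-bot, the drill-bot, the grip-bot, the pack-bot, the scan-bot]
8. Keeper goes back to the lower station with the pack-bot.  [the lower station: the haul-bot, the lift-bot, the pack-bot, the weld-bot | the upper station: the cut-bot, the drill-bot, the grip-bot, the scan-bot]
9. Keeper goes to the upper station with the lift-bot and the weld-bot.  [the lower station: the haul-bot, the pack-bot | the upper station: the cut-bot, the drill-bot, the grip-bot, the lift-bot, the scan-bot, the weld-bot]
10. Keeper goes back to the lower station with the weld-bot.  [the lower station: the haul-bot, the pack-bot, the weld-bot | the upper station: the cut-bot, the drill-bot, the grip-bot, the lift-bot, the scan-bot]
11. Keeper goes to the upper station with the haul-bot and the weld-bot.  [the lower station: the pack-bot | the upper station: the cut-bot, the drill-bot, the grip-bot, the haul-bot, the lift-bot, the scan-bot, the weld-bot]
12. Keeper goes back to the lower station with the weld-bot.  [the lower station: the pack-bot, the weld-bot | the upper station: the cut-bot, the drill-bot, the grip-bot, the haul-bot, the lift-bot, the scan-bot]
13. Keeper goes to the upper station with the pack-bot and the weld-bot.  [the lower station: — | the upper station: the cut-bot, the drill-bot, the grip-bot, the haul-bot, the lift-bot, the pack-bot, the scan-bot, the weld-bot]

Yes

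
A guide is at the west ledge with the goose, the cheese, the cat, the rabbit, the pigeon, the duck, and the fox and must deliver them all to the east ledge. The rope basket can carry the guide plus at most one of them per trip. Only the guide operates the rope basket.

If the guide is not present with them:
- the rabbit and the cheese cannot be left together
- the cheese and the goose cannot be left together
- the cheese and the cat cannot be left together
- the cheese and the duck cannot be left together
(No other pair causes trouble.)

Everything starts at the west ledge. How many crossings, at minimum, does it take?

impossible

Following every safe sequence of crossings from the start, the most of the 7 that can be at the east ledge as the rope basket arrives there on crossings 1, 3, 5, 7 is 1, 2, 3, 4 respectively; the best ever achieved is 4 of 7.
From crossing 9 on, no configuration arises that was not already reachable earlier: only 44 distinct safe configurations (who is on which side, and where the rope basket is) can ever be reached, none of them has everyone across, and every continuation just revisits them. So no valid plan exists.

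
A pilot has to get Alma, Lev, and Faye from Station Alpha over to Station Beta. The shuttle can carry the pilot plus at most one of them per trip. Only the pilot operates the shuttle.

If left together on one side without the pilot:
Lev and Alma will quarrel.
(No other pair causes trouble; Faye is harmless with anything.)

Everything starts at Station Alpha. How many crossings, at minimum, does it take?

5

Counting alone: the pilot can take at most 1 across per trip to Station Beta, so moving all 3 needs at least 3 loaded trips out, with a return between consecutive ones — at least 5 crossings.
The plan below uses exactly 5 crossings, so it is optimal:
1. Pilot goes to Station Beta with Alma.
2. Pilot goes back to Station Alpha alone.
3. Pilot goes to Station Beta with Faye.
4. Pilot goes back to Station Alpha alone.
5. Pilot goes to Station Beta with Lev.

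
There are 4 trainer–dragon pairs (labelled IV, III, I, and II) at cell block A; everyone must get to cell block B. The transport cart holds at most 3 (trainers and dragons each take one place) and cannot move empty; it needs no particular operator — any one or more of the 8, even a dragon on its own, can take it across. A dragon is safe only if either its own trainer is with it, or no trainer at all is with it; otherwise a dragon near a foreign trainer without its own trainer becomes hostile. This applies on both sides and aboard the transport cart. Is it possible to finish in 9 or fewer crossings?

Yes — this plan uses 9 crossings (≤ 9):
1. dragon IV and trainer IV cross → cell block B.
2. trainer IV crosses ← cell block A.
3. dragon III, trainer III, and trainer IV cross → cell block B.
4. dragon IV and trainer IV cross ← cell block A.
5. trainer I, trainer II, and trainer IV cross → cell block B.
6. dragon III crosses ← cell block A.
7. dragon III and dragon IV cross → cell block B.
8. dragon IV crosses ← cell block A.
9. dragon I, dragon II, and dragon IV cross → cell block B.

Yes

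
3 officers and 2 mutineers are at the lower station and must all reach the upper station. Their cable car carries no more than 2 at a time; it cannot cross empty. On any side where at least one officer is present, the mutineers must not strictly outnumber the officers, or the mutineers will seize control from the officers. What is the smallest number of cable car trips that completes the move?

Counting alone: each trip to the upper station takes at most 2 across and each return brings at least 1 back, so after t trips out (and t−1 returns) at most 2t − (t−1) of the 5 are across; that first reaches 5 at t = 4, so at least 7 crossings are needed.
The plan below uses exactly 7 crossings, so it is optimal:
1. 2 mutineers → the upper station.  (the lower station: 3O 0M; the upper station: 0O 2M)
2. 1 mutineer ← the lower station.  (the lower station: 3O 1M; the upper station: 0O 1M)
3. 2 officers → the upper station.  (the lower station: 1O 1M; the upper station: 2O 1M)
4. 1 officer ← the lower station.  (the lower station: 2O 1M; the upper station: 1O 1M)
5. 1 officer and 1 mutineer → the upper station.  (the lower station: 1O 0M; the upper station: 2O 2M)
6. 1 mutineer ← the lower station.  (the lower station: 1O 1M; the upper station: 2O 1M)
7. 1 officer and 1 mutineer → the upper station.  (the lower station: 0O 0M; the upper station: 3O 2M)

7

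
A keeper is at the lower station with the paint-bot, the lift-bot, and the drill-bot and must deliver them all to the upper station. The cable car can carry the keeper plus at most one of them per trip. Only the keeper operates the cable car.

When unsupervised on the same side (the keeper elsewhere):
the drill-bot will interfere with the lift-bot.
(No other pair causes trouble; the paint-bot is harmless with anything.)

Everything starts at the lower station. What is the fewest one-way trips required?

5

Counting alone: the keeper can take at most 1 across per trip to the upper station, so moving all 3 needs at least 3 loaded trips out, with a return between consecutive ones — at least 5 crossings.
The plan below uses exactly 5 crossings, so it is optimal:
1. Keeper goes to the upper station with the lift-bot.  [the lower station: the drill-bot, the paint-bot | the upper station: the lift-bot]
2. Keeper goes back to the lower station alone.  [the lower station: the drill-bot, the paint-bot | the upper station: the lift-bot]
3. Keeper goes to the upper station with the paint-bot.  [the lower station: the drill-bot | the upper station: the lift-bot, the paint-bot]
4. Keeper goes back to the lower station alone.  [the lower station: the drill-bot | the upper station: the lift-bot, the paint-bot]
5. Keeper goes to the upper station with the drill-bot.  [the lower station: — | the upper station: the drill-bot, the lift-bot, the paint-bot]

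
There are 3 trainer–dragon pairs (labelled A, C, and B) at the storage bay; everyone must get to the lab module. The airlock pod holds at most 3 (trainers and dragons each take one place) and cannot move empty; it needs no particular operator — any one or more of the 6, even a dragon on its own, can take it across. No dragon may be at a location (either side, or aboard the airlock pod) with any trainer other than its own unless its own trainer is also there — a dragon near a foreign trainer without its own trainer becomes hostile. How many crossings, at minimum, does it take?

Counting alone: each trip to the lab module takes at most 3 across and each return brings at least 1 back, so after t trips out (and t−1 returns) at most 3t − (t−1) of the 6 are across; that first reaches 6 at t = 3, so at least 5 crossings are needed.
The plan below uses exactly 5 crossings, so it is optimal:
1. dragon A and trainer A cross → the lab module.
2. trainer A crosses ← the storage bay.
3. trainer A, trainer B, and trainer C cross → the lab module.
4. dragon A crosses ← the storage bay.
5. dragon A, dragon B, and dragon C cross → the lab module.

5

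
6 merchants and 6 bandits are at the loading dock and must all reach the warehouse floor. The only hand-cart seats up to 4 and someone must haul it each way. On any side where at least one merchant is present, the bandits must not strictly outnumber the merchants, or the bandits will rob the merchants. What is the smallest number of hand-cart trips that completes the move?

Counting alone: each trip to the warehouse floor takes at most 4 across and each return brings at least 1 back, so after t trips out (and t−1 returns) at most 4t − (t−1) of the 12 are across; that first reaches 12 at t = 4, so at least 7 crossings are needed.
The safety rule pushes this higher. Following every safe sequence of crossings, the most of the 12 that can be at the warehouse floor as the hand-cart arrives there on crossing 7 is 11 — never all 12.
So no plan with fewer than 9 crossings exists, and this one achieves 9:
1. 2 bandits → the warehouse floor.  (the loading dock: 6M 4B; the warehouse floor: 0M 2B)
2. 1 bandit ← the loading dock.  (the loading dock: 6M 5B; the warehouse floor: 0M 1B)
3. 4 bandits → the warehouse floor.  (the loading dock: 6M 1B; the warehouse floor: 0M 5B)
4. 1 bandit ← the loading dock.  (the loading dock: 6M 2B; the warehouse floor: 0M 4B)
5. 4 merchants → the warehouse floor.  (the loading dock: 2M 2B; the warehouse floor: 4M 4B)
6. 1 merchant and 1 bandit ← the loading dock.  (the loading dock: 3M 3B; the warehouse floor: 3M 3B)
7. 2 merchants and 2 bandits → the warehouse floor.  (the loading dock: 1M 1B; the warehouse floor: 5M 5B)
8. 1 merchant and 1 bandit ← the loading dock.  (the loading dock: 2M 2B; the warehouse floor: 4M 4B)
9. 2 merchants and 2 bandits → the warehouse floor.  (the loading dock: 0M 0B; the warehouse floor: 6M 6B)

9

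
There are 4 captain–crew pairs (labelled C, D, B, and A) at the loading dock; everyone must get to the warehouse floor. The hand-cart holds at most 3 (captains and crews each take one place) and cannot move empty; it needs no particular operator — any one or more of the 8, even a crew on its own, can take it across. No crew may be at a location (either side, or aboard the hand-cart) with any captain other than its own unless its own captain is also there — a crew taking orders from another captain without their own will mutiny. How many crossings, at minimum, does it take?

9

Counting alone: each trip to the warehouse floor takes at most 3 across and each return brings at least 1 back, so after t trips out (and t−1 returns) at most 3t − (t−1) of the 8 are across; that first reaches 8 at t = 4, so at least 7 crossings are needed.
The safety rule pushes this higher. Following every safe sequence of crossings, the most of the 8 that can be at the warehouse floor as the hand-cart arrives there on crossing 7 is 7 — never all 8.
So no plan with fewer than 9 crossings exists, and this one achieves 9:
1. captain C and crew C cross → the warehouse floor.
2. captain C crosses ← the loading dock.
3. captain C, captain D, and crew D cross → the warehouse floor.
4. captain C and crew C cross ← the loading dock.
5. captain A, captain B, and captain C cross → the warehouse floor.
6. crew D crosses ← the loading dock.
7. crew C and crew D cross → the warehouse floor.
8. crew C crosses ← the loading dock.
9. crew A, crew B, and crew C cross → the warehouse floor.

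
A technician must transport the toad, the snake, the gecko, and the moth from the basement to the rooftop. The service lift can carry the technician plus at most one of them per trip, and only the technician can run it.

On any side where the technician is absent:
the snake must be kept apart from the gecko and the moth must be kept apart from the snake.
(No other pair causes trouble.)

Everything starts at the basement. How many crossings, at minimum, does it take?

Counting alone: the technician can take at most 1 across per trip to the rooftop, so moving all 4 needs at least 4 loaded trips out, with a return between consecutive ones — at least 7 crossings.
The safety rule pushes this higher. Following every safe sequence of crossings, the most of the 4 that can be at the rooftop as the service lift arrives there on crossing 7 is 3 — never all 4.
So no plan with fewer than 9 crossings exists, and this one achieves 9:
1. Technician goes to the rooftop with the snake.  [the basement: the gecko, the moth, the toad | the rooftop: the snake]
2. Technician goes back to the basement alone.  [the basement: the gecko, the moth, the toad | the rooftop: the snake]
3. Technician goes to the rooftop with the toad.  [the basement: the gecko, the moth | the rooftop: the snake, the toad]
4. Technician goes back to the basement alone.  [the basement: the gecko, the moth | the rooftop: the snake, the toad]
5. Technician goes to the rooftop with the gecko.  [the basement: the moth | the rooftop: the gecko, the snake, the toad]
6. Technician goes back to the basement with the snake.  [the basement: the moth, the snake | the rooftop: the gecko, the toad]
7. Technician goes to the rooftop with the moth.  [the basement: the snake | the rooftop: the gecko, the moth, the toad]
8. Technician goes back to the basement alone.  [the basement: the snake | the rooftop: the gecko, the moth, the toad]
9. Technician goes to the rooftop with the snake.  [the basement: — | the rooftop: the gecko, the moth, the snake, the toad]

9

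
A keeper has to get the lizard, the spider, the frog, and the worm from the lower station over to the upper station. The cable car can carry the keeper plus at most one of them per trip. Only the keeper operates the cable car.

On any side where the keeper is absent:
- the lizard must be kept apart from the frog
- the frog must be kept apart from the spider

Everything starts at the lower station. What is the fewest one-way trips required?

Counting alone: the keeper can take at most 1 across per trip to the upper station, so moving all 4 needs at least 4 loaded trips out, with a return between consecutive ones — at least 7 crossings.
The safety rule pushes this higher. Following every safe sequence of crossings, the most of the 4 that can be at the upper station as the cable car arrives there on crossing 7 is 3 — never all 4.
So no plan with fewer than 9 crossings exists, and this one achieves 9:
1. Keeper goes to the upper station with the frog.
2. Keeper goes back to the lower station alone.
3. Keeper goes to the upper station with the lizard.
4. Keeper goes back to the lower station with the frog.
5. Keeper goes to the upper station with the spider.
6. Keeper goes back to the lower station alone.
7. Keeper goes to the upper station with the worm.
8. Keeper goes back to the lower station alone.
9. Keeper goes to the upper station with the frog.

9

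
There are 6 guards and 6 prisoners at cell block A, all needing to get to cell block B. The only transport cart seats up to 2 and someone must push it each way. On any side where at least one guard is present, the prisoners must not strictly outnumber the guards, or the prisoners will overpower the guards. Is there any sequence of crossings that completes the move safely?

No

Following every safe sequence of crossings from the start, the most of the 12 that can be at cell block B as the transport cart arrives there on crossings 1, 3, 5, 7, 9 is 2, 3, 4, 5, 6 respectively; the best ever achieved is 6 of 12.
From crossing 11 on, no configuration arises that was not already reachable earlier: only 15 distinct safe configurations (who is on which side, and where the transport cart is) can ever be reached, none of them has everyone across, and every continuation just revisits them. They are: 0 guards + 0 prisoners across (transport cart back at the start); 0 guards + 1 prisoner across (transport cart there); 0 guards + 1 prisoner across (transport cart back at the start); 0 guards + 2 prisoners across (transport cart there); 0 guards + 2 prisoners across (transport cart back at the start); 0 guards + 3 prisoners across (transport cart there); 0 guards + 3 prisoners across (transport cart back at the start); 0 guards + 4 prisoners across (transport cart there); 0 guards + 4 prisoners across (transport cart back at the start); 0 guards + 5 prisoners across (transport cart there); 0 guards + 5 prisoners across (transport cart back at the start); 0 guards + 6 prisoners across (transport cart there); 1 guard + 1 prisoner across (transport cart there); 1 guard + 1 prisoner across (transport cart back at the start); 2 guards + 2 prisoners across (transport cart there). So no valid plan exists.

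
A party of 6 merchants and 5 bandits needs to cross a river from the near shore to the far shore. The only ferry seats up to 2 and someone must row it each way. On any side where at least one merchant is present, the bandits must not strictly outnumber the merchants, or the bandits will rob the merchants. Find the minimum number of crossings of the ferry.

Counting alone: each trip to the far shore takes at most 2 across and each return brings at least 1 back, so after t trips out (and t−1 returns) at most 2t − (t−1) of the 11 are across; that first reaches 11 at t = 10, so at least 19 crossings are needed.
The plan below uses exactly 19 crossings, so it is optimal:
1. 2 bandits → the far shore.  (the near shore: 6M 3B; the far shore: 0M 2B)
2. 1 bandit ← the near shore.  (the near shore: 6M 4B; the far shore: 0M 1B)
3. 2 bandits → the far shore.  (the near shore: 6M 2B; the far shore: 0M 3B)
4. 1 bandit ← the near shore.  (the near shore: 6M 3B; the far shore: 0M 2B)
5. 2 merchants → the far shore.  (the near shore: 4M 3B; the far shore: 2M 2B)
6. 1 bandit ← the near shore.  (the near shore: 4M 4B; the far shore: 2M 1B)
7. 1 merchant and 1 bandit → the far shore.  (the near shore: 3M 3B; the far shore: 3M 2B)
8. 1 merchant ← the near shore.  (the near shore: 4M 3B; the far shore: 2M 2B)
9. 1 merchant and 1 bandit → the far shore.  (the near shore: 3M 2B; the far shore: 3M 3B)
10. 1 bandit ← the near shore.  (the near shore: 3M 3B; the far shore: 3M 2B)
11. 1 merchant and 1 bandit → the far shore.  (the near shore: 2M 2B; the far shore: 4M 3B)
12. 1 merchant ← the near shore.  (the near shore: 3M 2B; the far shore: 3M 3B)
13. 1 merchant and 1 bandit → the far shore.  (the near shore: 2M 1B; the far shore: 4M 4B)
14. 1 bandit ← the near shore.  (the near shore: 2M 2B; the far shore: 4M 3B)
15. 1 merchant and 1 bandit → the far shore.  (the near shore: 1M 1B; the far shore: 5M 4B)
16. 1 merchant ← the near shore.  (the near shore: 2M 1B; the far shore: 4M 4B)
17. 1 merchant and 1 bandit → the far shore.  (the near shore: 1M 0B; the far shore: 5M 5B)
18. 1 bandit ← the near shore.  (the near shore: 1M 1B; the far shore: 5M 4B)
19. 1 merchant and 1 bandit → the far shore.  (the near shore: 0M 0B; the far shore: 6M 5B)

19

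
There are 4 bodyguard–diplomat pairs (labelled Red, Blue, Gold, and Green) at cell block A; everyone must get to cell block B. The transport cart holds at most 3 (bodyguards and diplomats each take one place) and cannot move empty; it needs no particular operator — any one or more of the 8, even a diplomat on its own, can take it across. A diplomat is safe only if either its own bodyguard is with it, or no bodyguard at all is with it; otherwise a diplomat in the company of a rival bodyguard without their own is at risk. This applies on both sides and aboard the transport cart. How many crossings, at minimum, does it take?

9

Counting alone: each trip to cell block B takes at most 3 across and each return brings at least 1 back, so after t trips out (and t−1 returns) at most 3t − (t−1) of the 8 are across; that first reaches 8 at t = 4, so at least 7 crossings are needed.
The safety rule pushes this higher. Following every safe sequence of crossings, the most of the 8 that can be at cell block B as the transport cart arrives there on crossing 7 is 7 — never all 8.
So no plan with fewer than 9 crossings exists, and this one achieves 9:
1. bodyguard Red and diplomat Red cross → cell block B.
2. bodyguard Red crosses ← cell block A.
3. bodyguard Blue, bodyguard Red, and diplomat Blue cross → cell block B.
4. bodyguard Red and diplomat Red cross ← cell block A.
5. bodyguard Gold, bodyguard Green, and bodyguard Red cross → cell block B.
6. diplomat Blue crosses ← cell block A.
7. diplomat Blue and diplomat Red cross → cell block B.
8. diplomat Red crosses ← cell block A.
9. diplomat Gold, diplomat Green, and diplomat Red cross → cell block B.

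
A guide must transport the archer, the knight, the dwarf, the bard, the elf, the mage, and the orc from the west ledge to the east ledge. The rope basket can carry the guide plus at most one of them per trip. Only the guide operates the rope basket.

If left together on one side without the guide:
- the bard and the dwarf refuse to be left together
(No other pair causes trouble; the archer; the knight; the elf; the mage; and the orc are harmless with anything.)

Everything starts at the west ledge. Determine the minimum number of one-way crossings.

13

Counting alone: the guide can take at most 1 across per trip to the east ledge, so moving all 7 needs at least 7 loaded trips out, with a return between consecutive ones — at least 13 crossings.
The plan below uses exactly 13 crossings, so it is optimal:
1. Guide goes to the east ledge with the dwarf.
2. Guide goes back to the west ledge alone.
3. Guide goes to the east ledge with the archer.
4. Guide goes back to the west ledge alone.
5. Guide goes to the east ledge with the knight.
6. Guide goes back to the west ledge alone.
7. Guide goes to the east ledge with the elf.
8. Guide goes back to the west ledge alone.
9. Guide goes to the east ledge with the mage.
10. Guide goes back to the west ledge alone.
11. Guide goes to the east ledge with the orc.
12. Guide goes back to the west ledge alone.
13. Guide goes to the east ledge with the bard.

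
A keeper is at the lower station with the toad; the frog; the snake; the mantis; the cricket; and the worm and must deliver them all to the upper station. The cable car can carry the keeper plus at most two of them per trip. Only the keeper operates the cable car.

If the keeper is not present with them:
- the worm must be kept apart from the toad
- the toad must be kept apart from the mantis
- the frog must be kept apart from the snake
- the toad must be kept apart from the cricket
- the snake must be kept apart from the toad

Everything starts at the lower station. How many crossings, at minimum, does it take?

7

Counting alone: the keeper can take at most 2 across per trip to the upper station, so moving all 6 needs at least 3 loaded trips out, with a return between consecutive ones — at least 5 crossings.
The safety rule pushes this higher. Following every safe sequence of crossings, the most of the 6 that can be at the upper station as the cable car arrives there on crossing 5 is 5 — never all 6.
So no plan with fewer than 7 crossings exists, and this one achieves 7:
1. Keeper goes to the upper station with the frog and the toad.
2. Keeper goes back to the lower station alone.
3. Keeper goes to the upper station with the mantis and the snake.
4. Keeper goes back to the lower station with the frog and the toad.
5. Keeper goes to the upper station with the cricket and the worm.
6. Keeper goes back to the lower station alone.
7. Keeper goes to the upper station with the frog and the toad.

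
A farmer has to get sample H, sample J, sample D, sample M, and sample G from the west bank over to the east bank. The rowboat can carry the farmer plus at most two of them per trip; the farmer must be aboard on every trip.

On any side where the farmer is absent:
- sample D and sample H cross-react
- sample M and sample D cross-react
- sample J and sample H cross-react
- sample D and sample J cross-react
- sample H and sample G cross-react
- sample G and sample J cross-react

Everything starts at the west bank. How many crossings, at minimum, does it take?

Whatever the first load, the items left behind include a forbidden pair without the farmer. No opening move is safe, so no plan exists.

impossible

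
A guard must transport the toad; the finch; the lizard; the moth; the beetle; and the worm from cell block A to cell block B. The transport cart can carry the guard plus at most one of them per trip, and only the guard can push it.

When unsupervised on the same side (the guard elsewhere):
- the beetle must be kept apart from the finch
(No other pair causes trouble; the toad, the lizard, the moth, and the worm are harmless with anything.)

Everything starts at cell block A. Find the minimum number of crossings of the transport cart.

Counting alone: the guard can take at most 1 across per trip to cell block B, so moving all 6 needs at least 6 loaded trips out, with a return between consecutive ones — at least 11 crossings.
The plan below uses exactly 11 crossings, so it is optimal:
1. Guard goes to cell block B with the finch.
2. Guard goes back to cell block A alone.
3. Guard goes to cell block B with the toad.
4. Guard goes back to cell block A alone.
5. Guard goes to cell block B with the lizard.
6. Guard goes back to cell block A alone.
7. Guard goes to cell block B with the moth.
8. Guard goes back to cell block A alone.
9. Guard goes to cell block B with the worm.
10. Guard goes back to cell block A alone.
11. Guard goes to cell block B with the beetle.

11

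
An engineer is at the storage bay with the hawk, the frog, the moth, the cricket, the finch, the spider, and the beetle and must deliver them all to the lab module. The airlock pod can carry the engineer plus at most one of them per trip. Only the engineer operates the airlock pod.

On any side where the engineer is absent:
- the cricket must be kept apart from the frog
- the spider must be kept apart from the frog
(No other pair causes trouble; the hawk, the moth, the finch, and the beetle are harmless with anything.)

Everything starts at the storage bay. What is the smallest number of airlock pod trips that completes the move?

15

Counting alone: the engineer can take at most 1 across per trip to the lab module, so moving all 7 needs at least 7 loaded trips out, with a return between consecutive ones — at least 13 crossings.
The safety rule pushes this higher. Following every safe sequence of crossings, the most of the 7 that can be at the lab module as the airlock pod arrives there on crossing 13 is 6 — never all 7.
So no plan with fewer than 15 crossings exists, and this one achieves 15:
1. Engineer goes to the lab module with the frog.  [the storage bay: the beetle, the cricket, the finch, the hawk, the moth, the spider | the lab module: the frog]
2. Engineer goes back to the storage bay alone.  [the storage bay: the beetle, the cricket, the finch, the hawk, the moth, the spider | the lab module: the frog]
3. Engineer goes to the lab module with the hawk.  [the storage bay: the beetle, the cricket, the finch, the moth, the spider | the lab module: the frog, the hawk]
4. Engineer goes back to the storage bay alone.  [the storage bay: the beetle, the cricket, the finch, the moth, the spider | the lab module: the frog, the hawk]
5. Engineer goes to the lab module with the moth.  [the storage bay: the beetle, the cricket, the finch, the spider | the lab module: the frog, the hawk, the moth]
6. Engineer goes back to the storage bay alone.  [the storage bay: the beetle, the cricket, the finch, the spider | the lab module: the frog, the hawk, the moth]
7. Engineer goes to the lab module with the cricket.  [the storage bay: the beetle, the finch, the spider | the lab module: the cricket, the frog, the hawk, the moth]
8. Engineer goes back to the storage bay with the frog.  [the storage bay: the beetle, the finch, the frog, the spider | the lab module: the cricket, the hawk, the moth]
9. Engineer goes to the lab module with the spider.  [the storage bay: the beetle, the finch, the frog | the lab module: the cricket, the hawk, the moth, the spider]
10. Engineer goes back to the storage bay alone.  [the storage bay: the beetle, the finch, the frog | the lab module: the cricket, the hawk, the moth, the spider]
11. Engineer goes to the lab module with the finch.  [the storage bay: the beetle, the frog | the lab module: the cricket, the finch, the hawk, the moth, the spider]
12. Engineer goes back to the storage bay alone.  [the storage bay: the beetle, the frog | the lab module: the cricket, the finch, the hawk, the moth, the spider]
13. Engineer goes to the lab module with the beetle.  [the storage bay: the frog | the lab module: the beetle, the cricket, the finch, the hawk, the moth, the spider]
14. Engineer goes back to the storage bay alone.  [the storage bay: the frog | the lab module: the beetle, the cricket, the finch, the hawk, the moth, the spider]
15. Engineer goes to the lab module with the frog.  [the storage bay: — | the lab module: the beetle, the cricket, the finch, the frog, the hawk, the moth, the spider]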